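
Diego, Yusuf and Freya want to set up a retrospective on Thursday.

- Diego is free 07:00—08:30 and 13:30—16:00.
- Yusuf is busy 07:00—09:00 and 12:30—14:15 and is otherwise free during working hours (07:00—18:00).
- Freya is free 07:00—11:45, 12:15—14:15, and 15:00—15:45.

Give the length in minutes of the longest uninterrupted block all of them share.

45 minutes

Yusuf free within 07:00–18:00: 09:00–12:30, 14:15–18:00.
Diego ∩ Yusuf: 14:15–16:00.
Diego ∩ Yusuf ∩ Freya: 15:00–15:45.
Single common window of 45 minutes.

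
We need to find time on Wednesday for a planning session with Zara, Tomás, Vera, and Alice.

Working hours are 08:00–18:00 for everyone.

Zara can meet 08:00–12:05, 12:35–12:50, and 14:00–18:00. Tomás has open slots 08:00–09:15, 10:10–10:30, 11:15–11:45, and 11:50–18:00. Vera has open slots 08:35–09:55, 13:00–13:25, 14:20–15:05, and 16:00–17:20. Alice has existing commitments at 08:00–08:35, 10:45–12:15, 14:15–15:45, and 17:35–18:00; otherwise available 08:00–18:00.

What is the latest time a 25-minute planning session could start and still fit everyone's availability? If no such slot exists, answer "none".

Alice free within 08:00–18:00: 08:35–10:45, 12:15–14:15, 15:45–17:35.
Zara ∩ Tomás: 08:00–09:15, 10:10–10:30, 11:15–11:45, 11:50–12:05, 12:35–12:50, 14:00–18:00.
Zara ∩ Tomás ∩ Vera: 08:35–09:15, 14:20–15:05, 16:00–17:20.
Zara ∩ Tomás ∩ Vera ∩ Alice: 08:35–09:15, 16:00–17:20.
Windows ≥ 25 min: 08:35–09:15, 16:00–17:20.
Latest start in the last window 16:00–17:20 is 17:20 − 25 min = 16:55.

16:55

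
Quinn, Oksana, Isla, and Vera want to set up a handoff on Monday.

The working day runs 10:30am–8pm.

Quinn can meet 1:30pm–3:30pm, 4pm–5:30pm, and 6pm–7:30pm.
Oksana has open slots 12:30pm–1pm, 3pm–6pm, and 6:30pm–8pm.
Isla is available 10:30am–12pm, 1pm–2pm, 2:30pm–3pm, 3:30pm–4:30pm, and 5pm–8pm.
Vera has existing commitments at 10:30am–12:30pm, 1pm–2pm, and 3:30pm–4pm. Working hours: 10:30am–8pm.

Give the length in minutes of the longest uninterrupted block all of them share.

60 minutes

Vera free within 10:30–20:00: 12:30–13:00, 14:00–15:30, 16:00–20:00.
Quinn ∩ Oksana: 15:00–15:30, 16:00–17:30, 18:30–19:30.
Quinn ∩ Oksana ∩ Isla: 16:00–16:30, 17:00–17:30, 18:30–19:30.
Quinn ∩ Oksana ∩ Isla ∩ Vera: 16:00–16:30, 17:00–17:30, 18:30–19:30.
Common window lengths: 30, 30, 60 min; longest is 60.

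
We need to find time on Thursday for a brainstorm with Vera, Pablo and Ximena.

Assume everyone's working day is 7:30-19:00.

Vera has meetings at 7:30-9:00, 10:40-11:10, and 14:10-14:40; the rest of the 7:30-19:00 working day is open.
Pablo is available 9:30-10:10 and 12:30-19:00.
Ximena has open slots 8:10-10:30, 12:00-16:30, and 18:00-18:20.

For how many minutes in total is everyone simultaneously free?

270 minutes

Vera free within 07:30–19:00: 09:00–10:40, 11:10–14:10, 14:40–19:00.
Vera ∩ Pablo: 09:30–10:10, 12:30–14:10, 14:40–19:00.
Vera ∩ Pablo ∩ Ximena: 09:30–10:10, 12:30–14:10, 14:40–16:30, 18:00–18:20.
Total common minutes: 40 + 100 + 110 + 20 = 270.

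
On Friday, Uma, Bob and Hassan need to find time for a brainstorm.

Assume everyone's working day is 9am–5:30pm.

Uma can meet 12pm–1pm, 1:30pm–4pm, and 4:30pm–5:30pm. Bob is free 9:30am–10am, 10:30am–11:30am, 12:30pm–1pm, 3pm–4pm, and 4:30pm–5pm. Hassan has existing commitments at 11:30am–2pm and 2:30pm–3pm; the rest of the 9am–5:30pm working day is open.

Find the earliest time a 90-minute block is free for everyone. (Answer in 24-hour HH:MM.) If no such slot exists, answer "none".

none

Hassan free within 09:00–17:30: 09:00–11:30, 14:00–14:30, 15:00–17:30.
Uma ∩ Bob: 12:30–13:00, 15:00–16:00, 16:30–17:00.
Uma ∩ Bob ∩ Hassan: 15:00–16:00, 16:30–17:00.
Windows ≥ 90 min: (none).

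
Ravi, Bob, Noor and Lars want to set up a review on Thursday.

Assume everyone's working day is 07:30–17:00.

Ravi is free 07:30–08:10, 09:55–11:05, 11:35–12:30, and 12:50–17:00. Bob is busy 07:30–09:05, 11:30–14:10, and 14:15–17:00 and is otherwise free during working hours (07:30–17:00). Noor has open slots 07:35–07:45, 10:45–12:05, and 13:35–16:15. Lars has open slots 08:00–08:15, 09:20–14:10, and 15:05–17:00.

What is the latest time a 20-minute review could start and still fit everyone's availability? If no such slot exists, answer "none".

10:45

Bob free within 07:30–17:00: 09:05–11:30, 14:10–14:15.
Ravi ∩ Bob: 09:55–11:05, 14:10–14:15.
Ravi ∩ Bob ∩ Noor: 10:45–11:05, 14:10–14:15.
Ravi ∩ Bob ∩ Noor ∩ Lars: 10:45–11:05.
Windows ≥ 20 min: 10:45–11:05.
Latest start in the last window 10:45–11:05 is 11:05 − 20 min = 10:45.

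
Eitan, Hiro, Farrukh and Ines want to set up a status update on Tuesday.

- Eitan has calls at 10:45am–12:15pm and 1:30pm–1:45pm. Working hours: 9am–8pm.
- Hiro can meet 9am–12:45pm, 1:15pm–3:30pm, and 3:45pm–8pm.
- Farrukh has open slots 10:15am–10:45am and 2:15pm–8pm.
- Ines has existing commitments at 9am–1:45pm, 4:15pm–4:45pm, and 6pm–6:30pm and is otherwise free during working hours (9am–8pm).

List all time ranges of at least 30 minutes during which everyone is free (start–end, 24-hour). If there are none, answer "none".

Eitan free within 09:00–20:00: 09:00–10:45, 12:15–13:30, 13:45–20:00.
Ines free within 09:00–20:00: 13:45–16:15, 16:45–18:00, 18:30–20:00.
Eitan ∩ Hiro: 09:00–10:45, 12:15–12:45, 13:15–13:30, 13:45–15:30, 15:45–20:00.
Eitan ∩ Hiro ∩ Farrukh: 10:15–10:45, 14:15–15:30, 15:45–20:00.
Eitan ∩ Hiro ∩ Farrukh ∩ Ines: 14:15–15:30, 15:45–16:15, 16:45–18:00, 18:30–20:00.
Windows ≥ 30 min: 14:15–15:30, 15:45–16:15, 16:45–18:00, 18:30–20:00.

14:15–15:30, 15:45–16:15, 16:45–18:00, 18:30–20:00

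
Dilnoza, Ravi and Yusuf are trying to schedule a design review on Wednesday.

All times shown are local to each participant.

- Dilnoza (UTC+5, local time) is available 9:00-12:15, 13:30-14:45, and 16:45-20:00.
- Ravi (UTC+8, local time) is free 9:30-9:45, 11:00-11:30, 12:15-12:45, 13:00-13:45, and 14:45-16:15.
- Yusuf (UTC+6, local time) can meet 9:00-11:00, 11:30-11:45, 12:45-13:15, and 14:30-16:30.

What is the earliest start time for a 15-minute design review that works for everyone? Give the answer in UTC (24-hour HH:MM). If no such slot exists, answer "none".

04:15

Dilnoza → UTC: 04:00–07:15, 08:30–09:45, 11:45–15:00.
Ravi → UTC: 01:30–01:45, 03:00–03:30, 04:15–04:45, 05:00–05:45, 06:45–08:15.
Yusuf → UTC: 03:00–05:00, 05:30–05:45, 06:45–07:15, 08:30–10:30.
Dilnoza ∩ Ravi: 04:15–04:45, 05:00–05:45, 06:45–07:15.
Dilnoza ∩ Ravi ∩ Yusuf: 04:15–04:45, 05:30–05:45, 06:45–07:15.
Windows ≥ 15 min: 04:15–04:45, 05:30–05:45, 06:45–07:15.
Earliest such window starts at 04:15.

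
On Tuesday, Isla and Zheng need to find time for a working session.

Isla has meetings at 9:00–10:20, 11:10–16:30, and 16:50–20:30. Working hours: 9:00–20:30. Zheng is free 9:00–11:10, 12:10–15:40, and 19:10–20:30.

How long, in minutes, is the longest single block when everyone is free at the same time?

Isla free within 09:00–20:30: 10:20–11:10, 16:30–16:50.
Isla ∩ Zheng: 10:20–11:10.
Single common window of 50 minutes.

50 minutes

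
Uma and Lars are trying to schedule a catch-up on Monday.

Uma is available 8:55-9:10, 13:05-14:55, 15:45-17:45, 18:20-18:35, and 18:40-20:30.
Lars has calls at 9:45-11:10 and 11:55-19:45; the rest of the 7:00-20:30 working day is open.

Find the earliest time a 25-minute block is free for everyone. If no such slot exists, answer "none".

Lars free within 07:00–20:30: 07:00–09:45, 11:10–11:55, 19:45–20:30.
Uma ∩ Lars: 08:55–09:10, 19:45–20:30.
Windows ≥ 25 min: 19:45–20:30.
Earliest such window starts at 19:45.

19:45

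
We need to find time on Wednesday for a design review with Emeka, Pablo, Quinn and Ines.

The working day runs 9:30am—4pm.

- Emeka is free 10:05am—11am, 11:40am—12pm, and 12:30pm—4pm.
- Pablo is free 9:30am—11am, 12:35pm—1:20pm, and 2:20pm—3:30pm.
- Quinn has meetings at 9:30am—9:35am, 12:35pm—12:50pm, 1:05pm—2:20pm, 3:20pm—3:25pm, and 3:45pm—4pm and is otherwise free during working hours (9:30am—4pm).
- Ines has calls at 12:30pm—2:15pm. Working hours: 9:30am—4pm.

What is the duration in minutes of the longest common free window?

Quinn free within 09:30–16:00: 09:35–12:35, 12:50–13:05, 14:20–15:20, 15:25–15:45.
Ines free within 09:30–16:00: 09:30–12:30, 14:15–16:00.
Emeka ∩ Pablo: 10:05–11:00, 12:35–13:20, 14:20–15:30.
Emeka ∩ Pablo ∩ Quinn: 10:05–11:00, 12:50–13:05, 14:20–15:20, 15:25–15:30.
Emeka ∩ Pablo ∩ Quinn ∩ Ines: 10:05–11:00, 14:20–15:20, 15:25–15:30.
Common window lengths: 55, 60, 5 min; longest is 60.

60 minutes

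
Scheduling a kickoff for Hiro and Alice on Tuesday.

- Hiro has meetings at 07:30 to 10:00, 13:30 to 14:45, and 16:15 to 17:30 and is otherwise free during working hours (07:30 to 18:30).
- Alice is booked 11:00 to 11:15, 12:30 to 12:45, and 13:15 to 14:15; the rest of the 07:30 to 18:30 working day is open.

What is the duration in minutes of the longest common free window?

Hiro free within 07:30–18:30: 10:00–13:30, 14:45–16:15, 17:30–18:30.
Alice free within 07:30–18:30: 07:30–11:00, 11:15–12:30, 12:45–13:15, 14:15–18:30.
Hiro ∩ Alice: 10:00–11:00, 11:15–12:30, 12:45–13:15, 14:45–16:15, 17:30–18:30.
Common window lengths: 60, 75, 30, 90, 60 min; longest is 90.

90 minutes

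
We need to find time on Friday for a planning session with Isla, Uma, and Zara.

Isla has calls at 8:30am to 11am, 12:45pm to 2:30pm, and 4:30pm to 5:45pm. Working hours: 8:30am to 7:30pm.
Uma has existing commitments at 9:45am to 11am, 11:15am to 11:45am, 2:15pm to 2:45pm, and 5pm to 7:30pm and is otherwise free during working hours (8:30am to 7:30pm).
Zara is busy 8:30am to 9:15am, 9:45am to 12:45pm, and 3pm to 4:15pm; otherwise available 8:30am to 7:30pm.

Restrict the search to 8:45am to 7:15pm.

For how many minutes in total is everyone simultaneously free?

30 minutes

Isla free within 08:30–19:30: 11:00–12:45, 14:30–16:30, 17:45–19:30.
Uma free within 08:30–19:30: 08:30–09:45, 11:00–11:15, 11:45–14:15, 14:45–17:00.
Zara free within 08:30–19:30: 09:15–09:45, 12:45–15:00, 16:15–19:30.
Isla ∩ Uma: 11:00–11:15, 11:45–12:45, 14:45–16:30.
Isla ∩ Uma ∩ Zara: 14:45–15:00, 16:15–16:30.
Restricted to 08:45–19:15: 14:45–15:00, 16:15–16:30.
Total common minutes: 15 + 15 = 30.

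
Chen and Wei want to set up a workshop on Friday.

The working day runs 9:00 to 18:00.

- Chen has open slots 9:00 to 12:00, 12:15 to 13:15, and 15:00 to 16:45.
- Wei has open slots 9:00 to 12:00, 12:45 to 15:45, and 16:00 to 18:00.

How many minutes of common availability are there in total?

300 minutes

Chen ∩ Wei: 09:00–12:00, 12:45–13:15, 15:00–15:45, 16:00–16:45.
Total common minutes: 180 + 30 + 45 + 45 = 300.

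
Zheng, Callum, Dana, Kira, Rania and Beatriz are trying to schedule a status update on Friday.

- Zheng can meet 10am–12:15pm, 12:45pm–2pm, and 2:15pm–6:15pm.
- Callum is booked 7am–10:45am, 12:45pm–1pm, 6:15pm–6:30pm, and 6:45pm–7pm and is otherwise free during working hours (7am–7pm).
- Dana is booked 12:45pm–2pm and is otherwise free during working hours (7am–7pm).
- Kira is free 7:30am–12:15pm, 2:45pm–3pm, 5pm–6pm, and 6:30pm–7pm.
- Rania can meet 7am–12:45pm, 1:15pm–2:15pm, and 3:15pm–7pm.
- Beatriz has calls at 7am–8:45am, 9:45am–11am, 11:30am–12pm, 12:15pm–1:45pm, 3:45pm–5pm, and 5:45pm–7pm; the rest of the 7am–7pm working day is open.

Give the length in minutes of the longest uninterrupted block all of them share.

Callum free within 07:00–19:00: 10:45–12:45, 13:00–18:15, 18:30–18:45.
Dana free within 07:00–19:00: 07:00–12:45, 14:00–19:00.
Beatriz free within 07:00–19:00: 08:45–09:45, 11:00–11:30, 12:00–12:15, 13:45–15:45, 17:00–17:45.
Zheng ∩ Callum: 10:45–12:15, 13:00–14:00, 14:15–18:15.
Zheng ∩ Callum ∩ Dana: 10:45–12:15, 14:15–18:15.
Zheng ∩ Callum ∩ Dana ∩ Kira: 10:45–12:15, 14:45–15:00, 17:00–18:00.
Zheng ∩ Callum ∩ Dana ∩ Kira ∩ Rania: 10:45–12:15, 17:00–18:00.
Zheng ∩ Callum ∩ Dana ∩ Kira ∩ Rania ∩ Beatriz: 11:00–11:30, 12:00–12:15, 17:00–17:45.
Common window lengths: 30, 15, 45 min; longest is 45.

45 minutes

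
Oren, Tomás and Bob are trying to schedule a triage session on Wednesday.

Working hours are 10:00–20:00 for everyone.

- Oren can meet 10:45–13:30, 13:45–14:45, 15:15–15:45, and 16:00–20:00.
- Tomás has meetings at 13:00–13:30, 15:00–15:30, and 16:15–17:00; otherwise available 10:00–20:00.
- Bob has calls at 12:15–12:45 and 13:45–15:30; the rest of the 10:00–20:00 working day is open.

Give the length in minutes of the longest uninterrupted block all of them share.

180 minutes

Tomás free within 10:00–20:00: 10:00–13:00, 13:30–15:00, 15:30–16:15, 17:00–20:00.
Bob free within 10:00–20:00: 10:00–12:15, 12:45–13:45, 15:30–20:00.
Oren ∩ Tomás: 10:45–13:00, 13:45–14:45, 15:30–15:45, 16:00–16:15, 17:00–20:00.
Oren ∩ Tomás ∩ Bob: 10:45–12:15, 12:45–13:00, 15:30–15:45, 16:00–16:15, 17:00–20:00.
Common window lengths: 90, 15, 15, 15, 180 min; longest is 180.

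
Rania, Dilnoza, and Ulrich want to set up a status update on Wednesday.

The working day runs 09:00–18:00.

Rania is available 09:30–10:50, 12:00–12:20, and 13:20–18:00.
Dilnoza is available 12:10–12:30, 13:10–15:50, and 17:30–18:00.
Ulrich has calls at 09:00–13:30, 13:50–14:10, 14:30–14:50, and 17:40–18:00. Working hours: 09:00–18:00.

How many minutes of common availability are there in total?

110 minutes

Ulrich free within 09:00–18:00: 13:30–13:50, 14:10–14:30, 14:50–17:40.
Rania ∩ Dilnoza: 12:10–12:20, 13:20–15:50, 17:30–18:00.
Rania ∩ Dilnoza ∩ Ulrich: 13:30–13:50, 14:10–14:30, 14:50–15:50, 17:30–17:40.
Total common minutes: 20 + 20 + 60 + 10 = 110.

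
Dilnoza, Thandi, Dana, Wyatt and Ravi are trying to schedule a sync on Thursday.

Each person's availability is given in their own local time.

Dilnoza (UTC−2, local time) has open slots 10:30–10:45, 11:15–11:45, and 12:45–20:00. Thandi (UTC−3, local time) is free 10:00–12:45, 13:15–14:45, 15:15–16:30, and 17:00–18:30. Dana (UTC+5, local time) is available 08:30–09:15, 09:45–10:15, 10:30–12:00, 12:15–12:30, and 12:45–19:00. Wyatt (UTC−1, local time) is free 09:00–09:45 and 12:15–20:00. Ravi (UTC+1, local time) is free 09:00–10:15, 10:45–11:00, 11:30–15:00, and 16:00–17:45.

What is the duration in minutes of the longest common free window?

30 minutes

Dilnoza → UTC: 12:30–12:45, 13:15–13:45, 14:45–22:00.
Thandi → UTC: 13:00–15:45, 16:15–17:45, 18:15–19:30, 20:00–21:30.
Dana → UTC: 03:30–04:15, 04:45–05:15, 05:30–07:00, 07:15–07:30, 07:45–14:00.
Wyatt → UTC: 10:00–10:45, 13:15–21:00.
Ravi → UTC: 08:00–09:15, 09:45–10:00, 10:30–14:00, 15:00–16:45.
Dilnoza ∩ Thandi: 13:15–13:45, 14:45–15:45, 16:15–17:45, 18:15–19:30, 20:00–21:30.
Dilnoza ∩ Thandi ∩ Dana: 13:15–13:45.
Dilnoza ∩ Thandi ∩ Dana ∩ Wyatt: 13:15–13:45.
Dilnoza ∩ Thandi ∩ Dana ∩ Wyatt ∩ Ravi: 13:15–13:45.
Single common window of 30 minutes.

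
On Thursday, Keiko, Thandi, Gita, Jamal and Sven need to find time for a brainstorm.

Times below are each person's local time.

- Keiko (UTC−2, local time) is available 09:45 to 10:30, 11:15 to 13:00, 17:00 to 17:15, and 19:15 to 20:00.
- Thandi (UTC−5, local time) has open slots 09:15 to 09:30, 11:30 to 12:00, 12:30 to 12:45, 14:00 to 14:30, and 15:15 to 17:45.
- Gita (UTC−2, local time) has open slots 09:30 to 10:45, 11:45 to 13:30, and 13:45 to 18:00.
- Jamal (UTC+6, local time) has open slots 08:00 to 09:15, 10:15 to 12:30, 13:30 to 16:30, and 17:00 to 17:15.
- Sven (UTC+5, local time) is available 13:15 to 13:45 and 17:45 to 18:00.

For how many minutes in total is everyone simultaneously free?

Keiko → UTC: 11:45–12:30, 13:15–15:00, 19:00–19:15, 21:15–22:00.
Thandi → UTC: 14:15–14:30, 16:30–17:00, 17:30–17:45, 19:00–19:30, 20:15–22:45.
Gita → UTC: 11:30–12:45, 13:45–15:30, 15:45–20:00.
Jamal → UTC: 02:00–03:15, 04:15–06:30, 07:30–10:30, 11:00–11:15.
Sven → UTC: 08:15–08:45, 12:45–13:00.
Keiko ∩ Thandi: 14:15–14:30, 19:00–19:15, 21:15–22:00.
Keiko ∩ Thandi ∩ Gita: 14:15–14:30, 19:00–19:15.
Keiko ∩ Thandi ∩ Gita ∩ Jamal: (none).
Keiko ∩ Thandi ∩ Gita ∩ Jamal ∩ Sven: (none).
Total common minutes: 0.

0 minutes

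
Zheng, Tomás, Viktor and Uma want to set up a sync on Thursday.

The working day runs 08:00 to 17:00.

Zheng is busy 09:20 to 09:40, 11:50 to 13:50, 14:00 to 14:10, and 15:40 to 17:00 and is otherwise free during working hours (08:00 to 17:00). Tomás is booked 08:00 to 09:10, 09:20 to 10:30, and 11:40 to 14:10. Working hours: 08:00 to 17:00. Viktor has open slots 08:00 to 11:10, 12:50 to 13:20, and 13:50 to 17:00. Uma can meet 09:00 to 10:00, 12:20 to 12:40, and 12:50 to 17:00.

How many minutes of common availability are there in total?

100 minutes

Zheng free within 08:00–17:00: 08:00–09:20, 09:40–11:50, 13:50–14:00, 14:10–15:40.
Tomás free within 08:00–17:00: 09:10–09:20, 10:30–11:40, 14:10–17:00.
Zheng ∩ Tomás: 09:10–09:20, 10:30–11:40, 14:10–15:40.
Zheng ∩ Tomás ∩ Viktor: 09:10–09:20, 10:30–11:10, 14:10–15:40.
Zheng ∩ Tomás ∩ Viktor ∩ Uma: 09:10–09:20, 14:10–15:40.
Total common minutes: 10 + 90 = 100.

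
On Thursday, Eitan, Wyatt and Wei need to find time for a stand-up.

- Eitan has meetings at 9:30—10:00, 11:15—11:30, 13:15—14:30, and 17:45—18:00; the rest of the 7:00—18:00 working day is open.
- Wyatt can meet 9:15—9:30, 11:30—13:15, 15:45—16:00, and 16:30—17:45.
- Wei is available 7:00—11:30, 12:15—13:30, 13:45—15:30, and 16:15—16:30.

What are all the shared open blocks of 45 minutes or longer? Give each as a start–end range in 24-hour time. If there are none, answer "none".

12:15–13:15

Eitan free within 07:00–18:00: 07:00–09:30, 10:00–11:15, 11:30–13:15, 14:30–17:45.
Eitan ∩ Wyatt: 09:15–09:30, 11:30–13:15, 15:45–16:00, 16:30–17:45.
Eitan ∩ Wyatt ∩ Wei: 09:15–09:30, 12:15–13:15.
Windows ≥ 45 min: 12:15–13:15.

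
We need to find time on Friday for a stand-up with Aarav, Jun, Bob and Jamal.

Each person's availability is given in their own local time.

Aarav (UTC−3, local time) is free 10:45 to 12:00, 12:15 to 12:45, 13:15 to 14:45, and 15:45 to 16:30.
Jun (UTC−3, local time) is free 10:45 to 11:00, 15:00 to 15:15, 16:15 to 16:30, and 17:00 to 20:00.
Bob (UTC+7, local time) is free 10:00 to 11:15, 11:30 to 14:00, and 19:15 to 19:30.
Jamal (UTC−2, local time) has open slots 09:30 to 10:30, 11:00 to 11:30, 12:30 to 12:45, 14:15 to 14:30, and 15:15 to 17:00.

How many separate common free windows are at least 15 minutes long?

0

Aarav → UTC: 13:45–15:00, 15:15–15:45, 16:15–17:45, 18:45–19:30.
Jun → UTC: 13:45–14:00, 18:00–18:15, 19:15–19:30, 20:00–23:00.
Bob → UTC: 03:00–04:15, 04:30–07:00, 12:15–12:30.
Jamal → UTC: 11:30–12:30, 13:00–13:30, 14:30–14:45, 16:15–16:30, 17:15–19:00.
Aarav ∩ Jun: 13:45–14:00, 19:15–19:30.
Aarav ∩ Jun ∩ Bob: (none).
Aarav ∩ Jun ∩ Bob ∩ Jamal: (none).
Windows ≥ 15 min: (none).
That's 0 windows.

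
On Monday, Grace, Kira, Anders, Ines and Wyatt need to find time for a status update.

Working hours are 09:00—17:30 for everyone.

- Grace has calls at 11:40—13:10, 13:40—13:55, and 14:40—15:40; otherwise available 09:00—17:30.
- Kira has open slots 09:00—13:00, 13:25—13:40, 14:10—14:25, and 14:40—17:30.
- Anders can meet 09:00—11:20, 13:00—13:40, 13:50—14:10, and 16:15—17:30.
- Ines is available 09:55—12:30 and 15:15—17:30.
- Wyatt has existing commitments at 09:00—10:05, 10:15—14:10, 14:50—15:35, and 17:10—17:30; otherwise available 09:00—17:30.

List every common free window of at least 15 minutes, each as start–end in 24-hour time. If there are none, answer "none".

16:15–17:10

Grace free within 09:00–17:30: 09:00–11:40, 13:10–13:40, 13:55–14:40, 15:40–17:30.
Wyatt free within 09:00–17:30: 10:05–10:15, 14:10–14:50, 15:35–17:10.
Grace ∩ Kira: 09:00–11:40, 13:25–13:40, 14:10–14:25, 15:40–17:30.
Grace ∩ Kira ∩ Anders: 09:00–11:20, 13:25–13:40, 16:15–17:30.
Grace ∩ Kira ∩ Anders ∩ Ines: 09:55–11:20, 16:15–17:30.
Grace ∩ Kira ∩ Anders ∩ Ines ∩ Wyatt: 10:05–10:15, 16:15–17:10.
Windows ≥ 15 min: 16:15–17:10.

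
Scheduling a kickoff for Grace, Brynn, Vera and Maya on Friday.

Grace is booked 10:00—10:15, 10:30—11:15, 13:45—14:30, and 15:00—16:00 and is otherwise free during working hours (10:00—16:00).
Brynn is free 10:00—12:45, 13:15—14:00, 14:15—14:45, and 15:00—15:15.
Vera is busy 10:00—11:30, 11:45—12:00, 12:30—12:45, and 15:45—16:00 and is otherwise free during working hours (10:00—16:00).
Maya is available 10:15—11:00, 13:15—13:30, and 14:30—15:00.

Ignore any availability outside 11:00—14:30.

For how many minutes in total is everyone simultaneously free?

15 minutes

Grace free within 10:00–16:00: 10:15–10:30, 11:15–13:45, 14:30–15:00.
Vera free within 10:00–16:00: 11:30–11:45, 12:00–12:30, 12:45–15:45.
Grace ∩ Brynn: 10:15–10:30, 11:15–12:45, 13:15–13:45, 14:30–14:45.
Grace ∩ Brynn ∩ Vera: 11:30–11:45, 12:00–12:30, 13:15–13:45, 14:30–14:45.
Grace ∩ Brynn ∩ Vera ∩ Maya: 13:15–13:30, 14:30–14:45.
Restricted to 11:00–14:30: 13:15–13:30.
Total common minutes: 15.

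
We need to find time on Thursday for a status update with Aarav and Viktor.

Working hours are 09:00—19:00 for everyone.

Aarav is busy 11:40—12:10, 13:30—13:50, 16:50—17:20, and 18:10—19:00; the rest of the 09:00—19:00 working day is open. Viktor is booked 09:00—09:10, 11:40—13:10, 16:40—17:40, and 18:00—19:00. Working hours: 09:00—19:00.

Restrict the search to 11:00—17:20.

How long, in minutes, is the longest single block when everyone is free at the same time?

170 minutes

Aarav free within 09:00–19:00: 09:00–11:40, 12:10–13:30, 13:50–16:50, 17:20–18:10.
Viktor free within 09:00–19:00: 09:10–11:40, 13:10–16:40, 17:40–18:00.
Aarav ∩ Viktor: 09:10–11:40, 13:10–13:30, 13:50–16:40, 17:40–18:00.
Restricted to 11:00–17:20: 11:00–11:40, 13:10–13:30, 13:50–16:40.
Common window lengths: 40, 20, 170 min; longest is 170.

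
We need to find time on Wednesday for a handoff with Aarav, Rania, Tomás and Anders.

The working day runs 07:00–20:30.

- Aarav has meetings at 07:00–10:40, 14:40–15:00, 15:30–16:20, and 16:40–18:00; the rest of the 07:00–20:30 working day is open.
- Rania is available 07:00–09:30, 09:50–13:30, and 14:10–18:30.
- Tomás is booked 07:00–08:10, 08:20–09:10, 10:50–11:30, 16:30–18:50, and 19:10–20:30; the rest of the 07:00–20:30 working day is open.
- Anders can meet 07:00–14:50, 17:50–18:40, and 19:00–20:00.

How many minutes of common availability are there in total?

Aarav free within 07:00–20:30: 10:40–14:40, 15:00–15:30, 16:20–16:40, 18:00–20:30.
Tomás free within 07:00–20:30: 08:10–08:20, 09:10–10:50, 11:30–16:30, 18:50–19:10.
Aarav ∩ Rania: 10:40–13:30, 14:10–14:40, 15:00–15:30, 16:20–16:40, 18:00–18:30.
Aarav ∩ Rania ∩ Tomás: 10:40–10:50, 11:30–13:30, 14:10–14:40, 15:00–15:30, 16:20–16:30.
Aarav ∩ Rania ∩ Tomás ∩ Anders: 10:40–10:50, 11:30–13:30, 14:10–14:40.
Total common minutes: 10 + 120 + 30 = 160.

160 minutes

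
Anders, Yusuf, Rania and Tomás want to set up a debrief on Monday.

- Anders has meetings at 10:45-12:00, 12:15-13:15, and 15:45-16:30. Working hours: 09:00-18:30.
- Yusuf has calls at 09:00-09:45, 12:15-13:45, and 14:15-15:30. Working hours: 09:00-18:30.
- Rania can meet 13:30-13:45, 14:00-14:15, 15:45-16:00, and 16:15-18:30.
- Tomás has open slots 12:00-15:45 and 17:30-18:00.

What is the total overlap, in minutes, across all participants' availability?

45 minutes

Anders free within 09:00–18:30: 09:00–10:45, 12:00–12:15, 13:15–15:45, 16:30–18:30.
Yusuf free within 09:00–18:30: 09:45–12:15, 13:45–14:15, 15:30–18:30.
Anders ∩ Yusuf: 09:45–10:45, 12:00–12:15, 13:45–14:15, 15:30–15:45, 16:30–18:30.
Anders ∩ Yusuf ∩ Rania: 14:00–14:15, 16:30–18:30.
Anders ∩ Yusuf ∩ Rania ∩ Tomás: 14:00–14:15, 17:30–18:00.
Total common minutes: 15 + 30 = 45.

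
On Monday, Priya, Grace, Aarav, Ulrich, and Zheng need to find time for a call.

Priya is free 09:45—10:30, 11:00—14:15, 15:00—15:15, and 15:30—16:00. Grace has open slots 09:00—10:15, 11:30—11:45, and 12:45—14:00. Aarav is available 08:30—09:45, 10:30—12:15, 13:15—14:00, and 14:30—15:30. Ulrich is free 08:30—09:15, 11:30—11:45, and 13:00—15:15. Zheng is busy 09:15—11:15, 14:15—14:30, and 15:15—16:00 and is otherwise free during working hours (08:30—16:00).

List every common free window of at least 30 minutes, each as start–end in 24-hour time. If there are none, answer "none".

Zheng free within 08:30–16:00: 08:30–09:15, 11:15–14:15, 14:30–15:15.
Priya ∩ Grace: 09:45–10:15, 11:30–11:45, 12:45–14:00.
Priya ∩ Grace ∩ Aarav: 11:30–11:45, 13:15–14:00.
Priya ∩ Grace ∩ Aarav ∩ Ulrich: 11:30–11:45, 13:15–14:00.
Priya ∩ Grace ∩ Aarav ∩ Ulrich ∩ Zheng: 11:30–11:45, 13:15–14:00.
Windows ≥ 30 min: 13:15–14:00.

13:15–14:00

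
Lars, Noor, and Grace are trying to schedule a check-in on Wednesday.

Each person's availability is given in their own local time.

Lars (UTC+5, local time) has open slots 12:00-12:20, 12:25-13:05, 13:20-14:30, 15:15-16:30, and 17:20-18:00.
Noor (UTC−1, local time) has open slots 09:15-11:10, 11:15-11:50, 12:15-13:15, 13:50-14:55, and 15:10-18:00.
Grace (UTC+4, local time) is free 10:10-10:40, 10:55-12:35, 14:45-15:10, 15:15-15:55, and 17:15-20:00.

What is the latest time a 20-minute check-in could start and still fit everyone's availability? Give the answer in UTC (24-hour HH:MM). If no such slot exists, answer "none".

Lars → UTC: 07:00–07:20, 07:25–08:05, 08:20–09:30, 10:15–11:30, 12:20–13:00.
Noor → UTC: 10:15–12:10, 12:15–12:50, 13:15–14:15, 14:50–15:55, 16:10–19:00.
Grace → UTC: 06:10–06:40, 06:55–08:35, 10:45–11:10, 11:15–11:55, 13:15–16:00.
Lars ∩ Noor: 10:15–11:30, 12:20–12:50.
Lars ∩ Noor ∩ Grace: 10:45–11:10, 11:15–11:30.
Windows ≥ 20 min: 10:45–11:10.
Latest start in the last window 10:45–11:10 is 11:10 − 20 min = 10:50.

10:50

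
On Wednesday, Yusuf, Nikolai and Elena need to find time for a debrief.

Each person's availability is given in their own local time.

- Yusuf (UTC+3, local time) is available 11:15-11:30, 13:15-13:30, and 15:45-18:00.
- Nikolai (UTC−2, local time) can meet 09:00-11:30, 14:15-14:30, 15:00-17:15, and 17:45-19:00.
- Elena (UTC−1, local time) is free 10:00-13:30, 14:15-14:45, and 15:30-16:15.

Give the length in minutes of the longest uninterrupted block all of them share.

Yusuf → UTC: 08:15–08:30, 10:15–10:30, 12:45–15:00.
Nikolai → UTC: 11:00–13:30, 16:15–16:30, 17:00–19:15, 19:45–21:00.
Elena → UTC: 11:00–14:30, 15:15–15:45, 16:30–17:15.
Yusuf ∩ Nikolai: 12:45–13:30.
Yusuf ∩ Nikolai ∩ Elena: 12:45–13:30.
Single common window of 45 minutes.

45 minutes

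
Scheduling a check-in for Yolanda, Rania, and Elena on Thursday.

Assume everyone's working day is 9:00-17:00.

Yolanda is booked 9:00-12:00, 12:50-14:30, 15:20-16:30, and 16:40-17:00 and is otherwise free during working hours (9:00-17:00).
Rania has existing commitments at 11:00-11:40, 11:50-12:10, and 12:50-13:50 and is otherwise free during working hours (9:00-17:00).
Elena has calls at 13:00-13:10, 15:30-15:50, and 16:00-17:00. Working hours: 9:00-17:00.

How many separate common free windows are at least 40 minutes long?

Yolanda free within 09:00–17:00: 12:00–12:50, 14:30–15:20, 16:30–16:40.
Rania free within 09:00–17:00: 09:00–11:00, 11:40–11:50, 12:10–12:50, 13:50–17:00.
Elena free within 09:00–17:00: 09:00–13:00, 13:10–15:30, 15:50–16:00.
Yolanda ∩ Rania: 12:10–12:50, 14:30–15:20, 16:30–16:40.
Yolanda ∩ Rania ∩ Elena: 12:10–12:50, 14:30–15:20.
Windows ≥ 40 min: 12:10–12:50, 14:30–15:20.
That's 2 windows.

2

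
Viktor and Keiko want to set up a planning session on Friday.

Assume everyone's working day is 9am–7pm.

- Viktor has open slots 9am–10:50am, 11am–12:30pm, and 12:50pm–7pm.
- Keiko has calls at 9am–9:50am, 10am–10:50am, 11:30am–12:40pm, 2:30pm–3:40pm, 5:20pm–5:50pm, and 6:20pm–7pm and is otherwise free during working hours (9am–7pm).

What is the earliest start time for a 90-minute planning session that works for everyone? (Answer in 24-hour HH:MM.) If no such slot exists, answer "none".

Keiko free within 09:00–19:00: 09:50–10:00, 10:50–11:30, 12:40–14:30, 15:40–17:20, 17:50–18:20.
Viktor ∩ Keiko: 09:50–10:00, 11:00–11:30, 12:50–14:30, 15:40–17:20, 17:50–18:20.
Windows ≥ 90 min: 12:50–14:30, 15:40–17:20.
Earliest such window starts at 12:50.

12:50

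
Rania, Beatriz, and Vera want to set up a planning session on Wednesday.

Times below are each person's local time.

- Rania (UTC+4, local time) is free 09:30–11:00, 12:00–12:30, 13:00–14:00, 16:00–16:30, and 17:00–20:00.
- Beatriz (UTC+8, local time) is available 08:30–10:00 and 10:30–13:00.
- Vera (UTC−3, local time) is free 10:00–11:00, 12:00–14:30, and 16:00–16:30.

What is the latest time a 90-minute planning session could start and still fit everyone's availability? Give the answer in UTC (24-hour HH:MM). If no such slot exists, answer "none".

Rania → UTC: 05:30–07:00, 08:00–08:30, 09:00–10:00, 12:00–12:30, 13:00–16:00.
Beatriz → UTC: 00:30–02:00, 02:30–05:00.
Vera → UTC: 13:00–14:00, 15:00–17:30, 19:00–19:30.
Rania ∩ Beatriz: (none).
Rania ∩ Beatriz ∩ Vera: (none).
Windows ≥ 90 min: (none).

none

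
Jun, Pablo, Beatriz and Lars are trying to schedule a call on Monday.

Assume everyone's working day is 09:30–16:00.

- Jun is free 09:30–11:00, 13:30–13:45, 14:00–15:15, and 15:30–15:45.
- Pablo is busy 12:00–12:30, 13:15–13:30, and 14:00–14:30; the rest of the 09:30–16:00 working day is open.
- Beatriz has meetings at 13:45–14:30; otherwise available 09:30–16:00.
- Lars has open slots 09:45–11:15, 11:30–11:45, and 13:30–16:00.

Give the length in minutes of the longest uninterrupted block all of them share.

75 minutes

Pablo free within 09:30–16:00: 09:30–12:00, 12:30–13:15, 13:30–14:00, 14:30–16:00.
Beatriz free within 09:30–16:00: 09:30–13:45, 14:30–16:00.
Jun ∩ Pablo: 09:30–11:00, 13:30–13:45, 14:30–15:15, 15:30–15:45.
Jun ∩ Pablo ∩ Beatriz: 09:30–11:00, 13:30–13:45, 14:30–15:15, 15:30–15:45.
Jun ∩ Pablo ∩ Beatriz ∩ Lars: 09:45–11:00, 13:30–13:45, 14:30–15:15, 15:30–15:45.
Common window lengths: 75, 15, 45, 15 min; longest is 75.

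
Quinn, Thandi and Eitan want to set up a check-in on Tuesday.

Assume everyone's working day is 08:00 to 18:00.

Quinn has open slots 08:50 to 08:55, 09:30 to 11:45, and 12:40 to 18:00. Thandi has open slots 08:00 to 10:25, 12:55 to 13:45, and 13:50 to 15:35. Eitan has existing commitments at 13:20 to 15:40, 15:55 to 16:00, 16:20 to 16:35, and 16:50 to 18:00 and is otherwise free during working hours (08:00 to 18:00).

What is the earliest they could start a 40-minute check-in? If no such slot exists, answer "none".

Eitan free within 08:00–18:00: 08:00–13:20, 15:40–15:55, 16:00–16:20, 16:35–16:50.
Quinn ∩ Thandi: 08:50–08:55, 09:30–10:25, 12:55–13:45, 13:50–15:35.
Quinn ∩ Thandi ∩ Eitan: 08:50–08:55, 09:30–10:25, 12:55–13:20.
Windows ≥ 40 min: 09:30–10:25.
Earliest such window starts at 09:30.

09:30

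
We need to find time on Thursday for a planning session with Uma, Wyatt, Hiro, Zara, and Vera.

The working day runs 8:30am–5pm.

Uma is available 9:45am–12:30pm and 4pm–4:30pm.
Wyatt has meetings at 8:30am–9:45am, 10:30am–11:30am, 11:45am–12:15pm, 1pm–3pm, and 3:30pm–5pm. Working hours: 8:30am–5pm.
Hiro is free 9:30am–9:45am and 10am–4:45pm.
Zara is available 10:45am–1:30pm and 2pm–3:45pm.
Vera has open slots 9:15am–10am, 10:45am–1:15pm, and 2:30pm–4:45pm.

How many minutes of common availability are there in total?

30 minutes

Wyatt free within 08:30–17:00: 09:45–10:30, 11:30–11:45, 12:15–13:00, 15:00–15:30.
Uma ∩ Wyatt: 09:45–10:30, 11:30–11:45, 12:15–12:30.
Uma ∩ Wyatt ∩ Hiro: 10:00–10:30, 11:30–11:45, 12:15–12:30.
Uma ∩ Wyatt ∩ Hiro ∩ Zara: 11:30–11:45, 12:15–12:30.
Uma ∩ Wyatt ∩ Hiro ∩ Zara ∩ Vera: 11:30–11:45, 12:15–12:30.
Total common minutes: 15 + 15 = 30.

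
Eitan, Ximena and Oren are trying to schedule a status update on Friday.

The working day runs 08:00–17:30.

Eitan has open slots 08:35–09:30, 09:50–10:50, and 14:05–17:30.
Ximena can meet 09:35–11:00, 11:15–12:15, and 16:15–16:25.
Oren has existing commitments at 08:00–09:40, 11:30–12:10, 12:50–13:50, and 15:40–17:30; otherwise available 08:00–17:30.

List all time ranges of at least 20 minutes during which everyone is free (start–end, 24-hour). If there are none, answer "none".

09:50–10:50

Oren free within 08:00–17:30: 09:40–11:30, 12:10–12:50, 13:50–15:40.
Eitan ∩ Ximena: 09:50–10:50, 16:15–16:25.
Eitan ∩ Ximena ∩ Oren: 09:50–10:50.
Windows ≥ 20 min: 09:50–10:50.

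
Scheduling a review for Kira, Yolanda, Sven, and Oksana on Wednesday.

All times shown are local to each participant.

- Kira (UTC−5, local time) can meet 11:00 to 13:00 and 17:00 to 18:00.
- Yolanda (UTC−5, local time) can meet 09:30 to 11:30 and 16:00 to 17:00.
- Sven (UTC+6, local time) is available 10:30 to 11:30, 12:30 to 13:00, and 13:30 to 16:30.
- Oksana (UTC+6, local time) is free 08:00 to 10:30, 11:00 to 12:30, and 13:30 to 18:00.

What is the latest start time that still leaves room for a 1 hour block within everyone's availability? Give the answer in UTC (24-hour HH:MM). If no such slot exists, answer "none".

Kira → UTC: 16:00–18:00, 22:00–23:00.
Yolanda → UTC: 14:30–16:30, 21:00–22:00.
Sven → UTC: 04:30–05:30, 06:30–07:00, 07:30–10:30.
Oksana → UTC: 02:00–04:30, 05:00–06:30, 07:30–12:00.
Kira ∩ Yolanda: 16:00–16:30.
Kira ∩ Yolanda ∩ Sven: (none).
Kira ∩ Yolanda ∩ Sven ∩ Oksana: (none).
Windows ≥ 60 min: (none).

none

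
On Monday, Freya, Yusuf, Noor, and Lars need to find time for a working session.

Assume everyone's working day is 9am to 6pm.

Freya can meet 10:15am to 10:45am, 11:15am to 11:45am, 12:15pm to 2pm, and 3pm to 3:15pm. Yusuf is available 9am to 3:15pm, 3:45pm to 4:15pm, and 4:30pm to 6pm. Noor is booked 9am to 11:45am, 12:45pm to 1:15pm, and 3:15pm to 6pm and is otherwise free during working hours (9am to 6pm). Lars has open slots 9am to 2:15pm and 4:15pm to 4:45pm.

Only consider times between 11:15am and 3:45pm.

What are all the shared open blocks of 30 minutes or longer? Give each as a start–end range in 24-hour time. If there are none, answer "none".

12:15–12:45, 13:15–14:00

Noor free within 09:00–18:00: 11:45–12:45, 13:15–15:15.
Freya ∩ Yusuf: 10:15–10:45, 11:15–11:45, 12:15–14:00, 15:00–15:15.
Freya ∩ Yusuf ∩ Noor: 12:15–12:45, 13:15–14:00, 15:00–15:15.
Freya ∩ Yusuf ∩ Noor ∩ Lars: 12:15–12:45, 13:15–14:00.
Restricted to 11:15–15:45: 12:15–12:45, 13:15–14:00.
Windows ≥ 30 min: 12:15–12:45, 13:15–14:00.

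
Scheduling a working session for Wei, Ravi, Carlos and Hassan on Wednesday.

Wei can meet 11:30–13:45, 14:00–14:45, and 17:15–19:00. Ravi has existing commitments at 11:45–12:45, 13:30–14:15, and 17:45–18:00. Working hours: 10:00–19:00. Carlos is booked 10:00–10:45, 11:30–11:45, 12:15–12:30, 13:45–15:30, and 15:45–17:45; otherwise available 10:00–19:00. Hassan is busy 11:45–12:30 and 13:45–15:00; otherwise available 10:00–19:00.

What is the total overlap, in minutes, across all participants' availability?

105 minutes

Ravi free within 10:00–19:00: 10:00–11:45, 12:45–13:30, 14:15–17:45, 18:00–19:00.
Carlos free within 10:00–19:00: 10:45–11:30, 11:45–12:15, 12:30–13:45, 15:30–15:45, 17:45–19:00.
Hassan free within 10:00–19:00: 10:00–11:45, 12:30–13:45, 15:00–19:00.
Wei ∩ Ravi: 11:30–11:45, 12:45–13:30, 14:15–14:45, 17:15–17:45, 18:00–19:00.
Wei ∩ Ravi ∩ Carlos: 12:45–13:30, 18:00–19:00.
Wei ∩ Ravi ∩ Carlos ∩ Hassan: 12:45–13:30, 18:00–19:00.
Total common minutes: 45 + 60 = 105.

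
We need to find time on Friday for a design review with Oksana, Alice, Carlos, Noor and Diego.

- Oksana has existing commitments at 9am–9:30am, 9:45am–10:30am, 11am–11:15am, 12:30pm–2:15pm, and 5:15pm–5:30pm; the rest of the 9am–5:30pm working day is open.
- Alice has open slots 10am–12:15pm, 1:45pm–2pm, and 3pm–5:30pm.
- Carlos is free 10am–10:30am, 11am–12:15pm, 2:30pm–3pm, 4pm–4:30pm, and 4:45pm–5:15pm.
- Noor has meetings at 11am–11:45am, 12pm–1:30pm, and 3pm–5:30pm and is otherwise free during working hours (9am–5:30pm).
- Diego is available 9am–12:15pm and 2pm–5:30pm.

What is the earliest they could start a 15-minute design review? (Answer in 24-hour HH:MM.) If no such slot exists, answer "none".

Oksana free within 09:00–17:30: 09:30–09:45, 10:30–11:00, 11:15–12:30, 14:15–17:15.
Noor free within 09:00–17:30: 09:00–11:00, 11:45–12:00, 13:30–15:00.
Oksana ∩ Alice: 10:30–11:00, 11:15–12:15, 15:00–17:15.
Oksana ∩ Alice ∩ Carlos: 11:15–12:15, 16:00–16:30, 16:45–17:15.
Oksana ∩ Alice ∩ Carlos ∩ Noor: 11:45–12:00.
Oksana ∩ Alice ∩ Carlos ∩ Noor ∩ Diego: 11:45–12:00.
Windows ≥ 15 min: 11:45–12:00.
Earliest such window starts at 11:45.

11:45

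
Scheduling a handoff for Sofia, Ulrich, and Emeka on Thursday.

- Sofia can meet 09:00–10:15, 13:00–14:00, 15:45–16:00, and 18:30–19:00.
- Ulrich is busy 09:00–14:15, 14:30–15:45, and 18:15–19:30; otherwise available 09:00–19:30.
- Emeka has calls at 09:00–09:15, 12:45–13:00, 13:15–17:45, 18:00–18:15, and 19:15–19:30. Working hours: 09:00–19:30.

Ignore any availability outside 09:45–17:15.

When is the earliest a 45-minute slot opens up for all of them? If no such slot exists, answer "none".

none

Ulrich free within 09:00–19:30: 14:15–14:30, 15:45–18:15.
Emeka free within 09:00–19:30: 09:15–12:45, 13:00–13:15, 17:45–18:00, 18:15–19:15.
Sofia ∩ Ulrich: 15:45–16:00.
Sofia ∩ Ulrich ∩ Emeka: (none).
Restricted to 09:45–17:15: (none).
Windows ≥ 45 min: (none).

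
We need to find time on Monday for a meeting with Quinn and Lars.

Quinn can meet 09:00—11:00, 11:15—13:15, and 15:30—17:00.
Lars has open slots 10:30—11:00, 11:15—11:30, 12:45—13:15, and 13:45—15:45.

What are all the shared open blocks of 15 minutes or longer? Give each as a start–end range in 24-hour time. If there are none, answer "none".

10:30–11:00, 11:15–11:30, 12:45–13:15, 15:30–15:45

Quinn ∩ Lars: 10:30–11:00, 11:15–11:30, 12:45–13:15, 15:30–15:45.
Windows ≥ 15 min: 10:30–11:00, 11:15–11:30, 12:45–13:15, 15:30–15:45.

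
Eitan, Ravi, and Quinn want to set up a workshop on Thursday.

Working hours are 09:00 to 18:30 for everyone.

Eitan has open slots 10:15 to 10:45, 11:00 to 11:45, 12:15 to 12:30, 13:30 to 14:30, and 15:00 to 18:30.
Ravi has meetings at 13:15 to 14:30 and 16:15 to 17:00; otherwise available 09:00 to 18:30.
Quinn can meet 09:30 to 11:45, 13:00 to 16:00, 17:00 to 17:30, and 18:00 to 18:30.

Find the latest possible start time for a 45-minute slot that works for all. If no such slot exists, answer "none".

Ravi free within 09:00–18:30: 09:00–13:15, 14:30–16:15, 17:00–18:30.
Eitan ∩ Ravi: 10:15–10:45, 11:00–11:45, 12:15–12:30, 15:00–16:15, 17:00–18:30.
Eitan ∩ Ravi ∩ Quinn: 10:15–10:45, 11:00–11:45, 15:00–16:00, 17:00–17:30, 18:00–18:30.
Windows ≥ 45 min: 11:00–11:45, 15:00–16:00.
Latest start in the last window 15:00–16:00 is 16:00 − 45 min = 15:15.

15:15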